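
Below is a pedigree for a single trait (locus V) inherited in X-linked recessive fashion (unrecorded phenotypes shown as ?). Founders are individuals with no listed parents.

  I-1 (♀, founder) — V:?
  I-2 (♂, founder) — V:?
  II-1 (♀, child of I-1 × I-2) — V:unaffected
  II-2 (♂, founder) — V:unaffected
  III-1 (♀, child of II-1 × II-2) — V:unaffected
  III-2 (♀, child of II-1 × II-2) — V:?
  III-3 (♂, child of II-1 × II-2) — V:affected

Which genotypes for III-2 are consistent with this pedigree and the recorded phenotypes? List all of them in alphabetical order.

III-2 ∈ {X^VX^V, X^VX^v}

V/I-1 ? ·: X^VX^V|X^VX^v|X^vX^v
V/I-2 ? ·: X^VY|X^vY
V/II-1 un I-1×I-2: X^VX^v
V/II-2 un ·: X^VY
V/III-1 un II-1×II-2: X^VX^V|X^VX^v
V/III-2 ? II-1×II-2: X^VX^V|X^VX^v
V/III-3 aff II-1×II-2: X^vY
⇒ V over [I-1,I-2,II-1,II-2,III-1,III-2,III-3]: 16 consistent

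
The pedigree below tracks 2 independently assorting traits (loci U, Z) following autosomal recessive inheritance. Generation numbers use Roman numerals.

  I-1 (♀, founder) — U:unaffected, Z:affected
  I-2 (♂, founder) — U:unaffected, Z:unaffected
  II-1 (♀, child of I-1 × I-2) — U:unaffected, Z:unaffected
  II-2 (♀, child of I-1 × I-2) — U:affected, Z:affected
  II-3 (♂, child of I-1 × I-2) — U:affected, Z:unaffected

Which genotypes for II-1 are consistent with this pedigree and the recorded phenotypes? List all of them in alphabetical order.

II-1 ∈ {UU Zz, Uu Zz}

U/I-1 un ·: Uu
U/I-2 un ·: Uu
U/II-1 un I-1×I-2: UU|Uu
U/II-2 aff I-1×I-2: uu
U/II-3 aff I-1×I-2: uu
⇒ U over [I-1,I-2,II-1,II-2,II-3]: 2 consistent
Z/I-1 aff ·: zz
Z/I-2 un ·: Zz
Z/II-1 un I-1×I-2: Zz
Z/II-2 aff I-1×I-2: zz
Z/II-3 un I-1×I-2: Zz
⇒ Z over [I-1,I-2,II-1,II-2,II-3]: 1 consistent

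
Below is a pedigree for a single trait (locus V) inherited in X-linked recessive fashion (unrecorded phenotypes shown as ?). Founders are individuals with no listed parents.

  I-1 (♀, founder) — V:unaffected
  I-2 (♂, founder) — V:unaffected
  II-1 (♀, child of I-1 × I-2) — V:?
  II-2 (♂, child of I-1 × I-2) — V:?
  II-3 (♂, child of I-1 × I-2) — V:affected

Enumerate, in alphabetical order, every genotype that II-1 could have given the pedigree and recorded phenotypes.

V/I-1 un ·: X^VX^v
V/I-2 un ·: X^VY
V/II-1 ? I-1×I-2: X^VX^V|X^VX^v
V/II-2 ? I-1×I-2: X^VY|X^vY
V/II-3 aff I-1×I-2: X^vY
⇒ V over [I-1,I-2,II-1,II-2,II-3]: 4 consistent

II-1 ∈ {X^VX^V, X^VX^v}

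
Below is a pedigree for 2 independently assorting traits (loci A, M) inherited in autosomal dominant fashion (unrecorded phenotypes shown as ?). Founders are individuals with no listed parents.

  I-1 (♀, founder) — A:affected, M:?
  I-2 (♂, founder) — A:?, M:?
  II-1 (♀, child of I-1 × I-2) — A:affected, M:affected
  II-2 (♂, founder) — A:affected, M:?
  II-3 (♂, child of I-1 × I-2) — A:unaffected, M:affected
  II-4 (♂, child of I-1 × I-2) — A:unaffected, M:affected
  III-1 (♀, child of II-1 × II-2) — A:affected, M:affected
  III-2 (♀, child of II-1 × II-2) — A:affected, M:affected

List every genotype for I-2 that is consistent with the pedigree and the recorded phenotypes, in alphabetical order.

I-2 ∈ {Aa MM, Aa Mm, Aa mm, aa MM, aa Mm, aa mm}

A/I-1 aff ·: Aa
A/I-2 ? ·: aa|Aa
A/II-1 aff I-1×I-2: Aa|AA
A/II-2 aff ·: Aa|AA
A/II-3 un I-1×I-2: aa
A/II-4 un I-1×I-2: aa
A/III-1 aff II-1×II-2: Aa|AA
A/III-2 aff II-1×II-2: Aa|AA
⇒ A over [I-1,I-2,II-1,II-2,II-3,II-4,III-1,III-2]: 21 consistent
M/I-1 ? ·: mm|Mm|MM
M/I-2 ? ·: mm|Mm|MM
M/II-1 aff I-1×I-2: Mm|MM
M/II-2 ? ·: mm|Mm|MM
M/II-3 aff I-1×I-2: Mm|MM
M/II-4 aff I-1×I-2: Mm|MM
M/III-1 aff II-1×II-2: Mm|MM
M/III-2 aff II-1×II-2: Mm|MM
⇒ M over [I-1,I-2,II-1,II-2,II-3,II-4,III-1,III-2]: 222 consistent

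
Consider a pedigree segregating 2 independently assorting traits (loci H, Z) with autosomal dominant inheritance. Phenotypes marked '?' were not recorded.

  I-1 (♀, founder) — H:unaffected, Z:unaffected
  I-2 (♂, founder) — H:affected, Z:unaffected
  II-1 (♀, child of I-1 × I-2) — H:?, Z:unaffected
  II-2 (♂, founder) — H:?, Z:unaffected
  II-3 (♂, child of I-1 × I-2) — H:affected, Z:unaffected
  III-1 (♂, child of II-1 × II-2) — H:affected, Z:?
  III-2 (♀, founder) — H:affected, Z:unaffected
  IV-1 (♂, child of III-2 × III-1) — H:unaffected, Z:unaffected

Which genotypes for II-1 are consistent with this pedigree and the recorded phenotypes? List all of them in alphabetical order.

H/I-1 un ·: hh
H/I-2 aff ·: Hh|HH
H/II-1 ? I-1×I-2: hh|Hh
H/II-2 ? ·: hh|Hh|HH
H/II-3 aff I-1×I-2: Hh
H/III-1 aff II-1×II-2: Hh
H/III-2 aff ·: Hh
H/IV-1 un III-2×III-1: hh
⇒ H over [I-1,I-2,II-1,II-2,II-3,III-1,III-2,IV-1]: 8 consistent
Z/I-1 un ·: zz
Z/I-2 un ·: zz
Z/II-1 un I-1×I-2: zz
Z/II-2 un ·: zz
Z/II-3 un I-1×I-2: zz
Z/III-1 ? II-1×II-2: zz
Z/III-2 un ·: zz
Z/IV-1 un III-2×III-1: zz
⇒ Z over [I-1,I-2,II-1,II-2,II-3,III-1,III-2,IV-1]: 1 consistent

II-1 ∈ {Hh zz, hh zz}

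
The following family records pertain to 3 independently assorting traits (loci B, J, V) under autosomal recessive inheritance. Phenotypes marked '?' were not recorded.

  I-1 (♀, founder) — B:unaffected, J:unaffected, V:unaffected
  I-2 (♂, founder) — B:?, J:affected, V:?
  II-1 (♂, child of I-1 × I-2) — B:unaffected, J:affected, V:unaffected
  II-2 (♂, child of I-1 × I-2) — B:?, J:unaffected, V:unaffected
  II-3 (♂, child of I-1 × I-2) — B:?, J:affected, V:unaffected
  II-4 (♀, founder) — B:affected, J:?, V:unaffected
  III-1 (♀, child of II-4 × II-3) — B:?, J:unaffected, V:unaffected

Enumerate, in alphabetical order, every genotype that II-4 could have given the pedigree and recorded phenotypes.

II-4 ∈ {bb JJ VV, bb JJ Vv, bb Jj VV, bb Jj Vv}

B/I-1 un ·: BB|Bb
B/I-2 ? ·: BB|Bb|bb
B/II-1 un I-1×I-2: BB|Bb
B/II-2 ? I-1×I-2: BB|Bb|bb
B/II-3 ? I-1×I-2: BB|Bb|bb
B/II-4 aff ·: bb
B/III-1 ? II-4×II-3: Bb|bb
⇒ B over [I-1,I-2,II-1,II-2,II-3,II-4,III-1]: 57 consistent
J/I-1 un ·: Jj
J/I-2 aff ·: jj
J/II-1 aff I-1×I-2: jj
J/II-2 un I-1×I-2: Jj
J/II-3 aff I-1×I-2: jj
J/II-4 ? ·: JJ|Jj
J/III-1 un II-4×II-3: Jj
⇒ J over [I-1,I-2,II-1,II-2,II-3,II-4,III-1]: 2 consistent
V/I-1 un ·: VV|Vv
V/I-2 ? ·: VV|Vv|vv
V/II-1 un I-1×I-2: VV|Vv
V/II-2 un I-1×I-2: VV|Vv
V/II-3 un I-1×I-2: VV|Vv
V/II-4 un ·: VV|Vv
V/III-1 un II-4×II-3: VV|Vv
⇒ V over [I-1,I-2,II-1,II-2,II-3,II-4,III-1]: 95 consistent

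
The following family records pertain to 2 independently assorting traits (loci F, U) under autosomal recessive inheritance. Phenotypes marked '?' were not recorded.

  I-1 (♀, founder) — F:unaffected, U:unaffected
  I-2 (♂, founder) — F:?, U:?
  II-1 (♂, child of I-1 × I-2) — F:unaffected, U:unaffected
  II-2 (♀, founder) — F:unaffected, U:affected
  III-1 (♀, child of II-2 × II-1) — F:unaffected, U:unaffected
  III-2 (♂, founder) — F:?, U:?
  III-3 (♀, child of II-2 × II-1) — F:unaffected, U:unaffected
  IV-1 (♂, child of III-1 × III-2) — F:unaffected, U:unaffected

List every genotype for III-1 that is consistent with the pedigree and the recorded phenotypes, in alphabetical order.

F/I-1 un ·: FF|Ff
F/I-2 ? ·: FF|Ff|ff
F/II-1 un I-1×I-2: FF|Ff
F/II-2 un ·: FF|Ff
F/III-1 un II-2×II-1: FF|Ff
F/III-2 ? ·: FF|Ff|ff
F/III-3 un II-2×II-1: FF|Ff
F/IV-1 un III-1×III-2: FF|Ff
⇒ F over [I-1,I-2,II-1,II-2,III-1,III-2,III-3,IV-1]: 268 consistent
U/I-1 un ·: UU|Uu
U/I-2 ? ·: UU|Uu|uu
U/II-1 un I-1×I-2: UU|Uu
U/II-2 aff ·: uu
U/III-1 un II-2×II-1: Uu
U/III-2 ? ·: UU|Uu|uu
U/III-3 un II-2×II-1: Uu
U/IV-1 un III-1×III-2: UU|Uu
⇒ U over [I-1,I-2,II-1,II-2,III-1,III-2,III-3,IV-1]: 45 consistent

III-1 ∈ {FF Uu, Ff Uu}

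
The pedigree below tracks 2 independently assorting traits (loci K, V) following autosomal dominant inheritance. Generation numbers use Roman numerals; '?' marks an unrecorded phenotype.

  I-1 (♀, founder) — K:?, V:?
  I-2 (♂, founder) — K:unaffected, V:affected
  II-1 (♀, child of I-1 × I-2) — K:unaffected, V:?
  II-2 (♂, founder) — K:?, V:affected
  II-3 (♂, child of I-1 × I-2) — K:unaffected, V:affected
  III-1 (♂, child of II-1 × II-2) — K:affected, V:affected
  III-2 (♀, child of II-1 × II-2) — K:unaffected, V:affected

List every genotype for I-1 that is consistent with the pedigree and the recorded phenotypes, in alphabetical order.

I-1 ∈ {Kk VV, Kk Vv, Kk vv, kk VV, kk Vv, kk vv}

K/I-1 ? ·: kk|Kk
K/I-2 un ·: kk
K/II-1 un I-1×I-2: kk
K/II-2 ? ·: Kk
K/II-3 un I-1×I-2: kk
K/III-1 aff II-1×II-2: Kk
K/III-2 un II-1×II-2: kk
⇒ K over [I-1,I-2,II-1,II-2,II-3,III-1,III-2]: 2 consistent
V/I-1 ? ·: vv|Vv|VV
V/I-2 aff ·: Vv|VV
V/II-1 ? I-1×I-2: vv|Vv|VV
V/II-2 aff ·: Vv|VV
V/II-3 aff I-1×I-2: Vv|VV
V/III-1 aff II-1×II-2: Vv|VV
V/III-2 aff II-1×II-2: Vv|VV
⇒ V over [I-1,I-2,II-1,II-2,II-3,III-1,III-2]: 105 consistent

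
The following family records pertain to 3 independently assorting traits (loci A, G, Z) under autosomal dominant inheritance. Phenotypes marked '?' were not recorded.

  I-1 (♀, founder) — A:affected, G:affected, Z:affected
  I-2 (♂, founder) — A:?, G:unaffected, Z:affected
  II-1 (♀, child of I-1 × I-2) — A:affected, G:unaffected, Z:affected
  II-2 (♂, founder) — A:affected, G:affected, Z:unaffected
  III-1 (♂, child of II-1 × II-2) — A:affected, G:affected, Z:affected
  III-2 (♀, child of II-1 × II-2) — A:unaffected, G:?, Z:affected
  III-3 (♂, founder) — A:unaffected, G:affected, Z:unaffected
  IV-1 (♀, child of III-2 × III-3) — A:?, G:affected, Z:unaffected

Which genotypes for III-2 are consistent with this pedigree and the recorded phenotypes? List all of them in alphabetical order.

A/I-1 aff ·: Aa|AA
A/I-2 ? ·: aa|Aa|AA
A/II-1 aff I-1×I-2: Aa
A/II-2 aff ·: Aa
A/III-1 aff II-1×II-2: Aa|AA
A/III-2 un II-1×II-2: aa
A/III-3 un ·: aa
A/IV-1 ? III-2×III-3: aa
⇒ A over [I-1,I-2,II-1,II-2,III-1,III-2,III-3,IV-1]: 10 consistent
G/I-1 aff ·: Gg
G/I-2 un ·: gg
G/II-1 un I-1×I-2: gg
G/II-2 aff ·: Gg|GG
G/III-1 aff II-1×II-2: Gg
G/III-2 ? II-1×II-2: gg|Gg
G/III-3 aff ·: Gg|GG
G/IV-1 aff III-2×III-3: Gg|GG
⇒ G over [I-1,I-2,II-1,II-2,III-1,III-2,III-3,IV-1]: 10 consistent
Z/I-1 aff ·: Zz|ZZ
Z/I-2 aff ·: Zz|ZZ
Z/II-1 aff I-1×I-2: Zz|ZZ
Z/II-2 un ·: zz
Z/III-1 aff II-1×II-2: Zz
Z/III-2 aff II-1×II-2: Zz
Z/III-3 un ·: zz
Z/IV-1 un III-2×III-3: zz
⇒ Z over [I-1,I-2,II-1,II-2,III-1,III-2,III-3,IV-1]: 7 consistent

III-2 ∈ {aa Gg Zz, aa gg Zz}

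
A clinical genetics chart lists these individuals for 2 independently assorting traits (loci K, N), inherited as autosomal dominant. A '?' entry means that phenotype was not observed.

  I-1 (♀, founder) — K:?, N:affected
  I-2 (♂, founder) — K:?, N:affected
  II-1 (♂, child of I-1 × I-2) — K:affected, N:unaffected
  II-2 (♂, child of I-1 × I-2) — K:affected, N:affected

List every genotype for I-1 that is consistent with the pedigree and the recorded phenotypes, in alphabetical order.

I-1 ∈ {KK Nn, Kk Nn, kk Nn}

K/I-1 ? ·: kk|Kk|KK
K/I-2 ? ·: kk|Kk|KK
K/II-1 aff I-1×I-2: Kk|KK
K/II-2 aff I-1×I-2: Kk|KK
⇒ K over [I-1,I-2,II-1,II-2]: 17 consistent
N/I-1 aff ·: Nn
N/I-2 aff ·: Nn
N/II-1 un I-1×I-2: nn
N/II-2 aff I-1×I-2: Nn|NN
⇒ N over [I-1,I-2,II-1,II-2]: 2 consistent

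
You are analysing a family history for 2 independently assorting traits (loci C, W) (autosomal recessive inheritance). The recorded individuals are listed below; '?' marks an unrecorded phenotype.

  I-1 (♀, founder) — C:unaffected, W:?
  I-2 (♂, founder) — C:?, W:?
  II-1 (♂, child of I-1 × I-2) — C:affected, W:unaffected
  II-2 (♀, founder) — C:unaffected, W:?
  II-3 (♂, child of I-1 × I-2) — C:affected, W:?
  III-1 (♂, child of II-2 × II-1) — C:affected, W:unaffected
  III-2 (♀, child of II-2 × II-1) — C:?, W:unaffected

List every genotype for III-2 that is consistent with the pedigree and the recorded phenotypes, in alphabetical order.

III-2 ∈ {Cc WW, Cc Ww, cc WW, cc Ww}

C/I-1 un ·: Cc
C/I-2 ? ·: Cc|cc
C/II-1 aff I-1×I-2: cc
C/II-2 un ·: Cc
C/II-3 aff I-1×I-2: cc
C/III-1 aff II-2×II-1: cc
C/III-2 ? II-2×II-1: Cc|cc
⇒ C over [I-1,I-2,II-1,II-2,II-3,III-1,III-2]: 4 consistent
W/I-1 ? ·: WW|Ww|ww
W/I-2 ? ·: WW|Ww|ww
W/II-1 un I-1×I-2: WW|Ww
W/II-2 ? ·: WW|Ww|ww
W/II-3 ? I-1×I-2: WW|Ww|ww
W/III-1 un II-2×II-1: WW|Ww
W/III-2 un II-2×II-1: WW|Ww
⇒ W over [I-1,I-2,II-1,II-2,II-3,III-1,III-2]: 165 consistent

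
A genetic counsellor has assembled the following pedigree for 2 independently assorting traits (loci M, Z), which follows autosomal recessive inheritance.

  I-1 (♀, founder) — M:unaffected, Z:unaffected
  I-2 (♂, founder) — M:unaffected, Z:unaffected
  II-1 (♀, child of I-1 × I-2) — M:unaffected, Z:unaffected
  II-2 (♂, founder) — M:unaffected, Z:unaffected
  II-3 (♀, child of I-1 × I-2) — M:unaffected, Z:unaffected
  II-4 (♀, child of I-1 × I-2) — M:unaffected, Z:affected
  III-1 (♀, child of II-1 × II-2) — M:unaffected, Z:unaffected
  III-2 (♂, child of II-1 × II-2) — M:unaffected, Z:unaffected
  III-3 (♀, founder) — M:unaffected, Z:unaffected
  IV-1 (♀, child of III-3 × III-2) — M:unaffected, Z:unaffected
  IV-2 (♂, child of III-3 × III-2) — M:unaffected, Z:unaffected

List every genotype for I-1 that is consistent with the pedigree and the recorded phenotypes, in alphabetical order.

I-1 ∈ {MM Zz, Mm Zz}

M/I-1 un ·: MM|Mm
M/I-2 un ·: MM|Mm
M/II-1 un I-1×I-2: MM|Mm
M/II-2 un ·: MM|Mm
M/II-3 un I-1×I-2: MM|Mm
M/II-4 un I-1×I-2: MM|Mm
M/III-1 un II-1×II-2: MM|Mm
M/III-2 un II-1×II-2: MM|Mm
M/III-3 un ·: MM|Mm
M/IV-1 un III-3×III-2: MM|Mm
M/IV-2 un III-3×III-2: MM|Mm
⇒ M over [I-1,I-2,II-1,II-2,II-3,II-4,III-1,III-2,III-3,IV-1,IV-2]: 1027 consistent
Z/I-1 un ·: Zz
Z/I-2 un ·: Zz
Z/II-1 un I-1×I-2: ZZ|Zz
Z/II-2 un ·: ZZ|Zz
Z/II-3 un I-1×I-2: ZZ|Zz
Z/II-4 aff I-1×I-2: zz
Z/III-1 un II-1×II-2: ZZ|Zz
Z/III-2 un II-1×II-2: ZZ|Zz
Z/III-3 un ·: ZZ|Zz
Z/IV-1 un III-3×III-2: ZZ|Zz
Z/IV-2 un III-3×III-2: ZZ|Zz
⇒ Z over [I-1,I-2,II-1,II-2,II-3,II-4,III-1,III-2,III-3,IV-1,IV-2]: 166 consistent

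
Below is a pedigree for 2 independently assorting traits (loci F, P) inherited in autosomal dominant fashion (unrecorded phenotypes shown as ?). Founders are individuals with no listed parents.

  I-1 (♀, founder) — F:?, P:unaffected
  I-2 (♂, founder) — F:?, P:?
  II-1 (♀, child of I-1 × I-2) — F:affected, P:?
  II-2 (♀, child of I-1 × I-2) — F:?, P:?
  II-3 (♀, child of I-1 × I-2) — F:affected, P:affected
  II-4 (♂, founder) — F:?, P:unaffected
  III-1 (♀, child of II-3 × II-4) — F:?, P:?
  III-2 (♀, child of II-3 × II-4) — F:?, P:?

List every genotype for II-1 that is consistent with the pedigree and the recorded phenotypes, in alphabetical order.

II-1 ∈ {FF Pp, FF pp, Ff Pp, Ff pp}

F/I-1 ? ·: ff|Ff|FF
F/I-2 ? ·: ff|Ff|FF
F/II-1 aff I-1×I-2: Ff|FF
F/II-2 ? I-1×I-2: ff|Ff|FF
F/II-3 aff I-1×I-2: Ff|FF
F/II-4 ? ·: ff|Ff|FF
F/III-1 ? II-3×II-4: ff|Ff|FF
F/III-2 ? II-3×II-4: ff|Ff|FF
⇒ F over [I-1,I-2,II-1,II-2,II-3,II-4,III-1,III-2]: 430 consistent
P/I-1 un ·: pp
P/I-2 ? ·: Pp|PP
P/II-1 ? I-1×I-2: pp|Pp
P/II-2 ? I-1×I-2: pp|Pp
P/II-3 aff I-1×I-2: Pp
P/II-4 un ·: pp
P/III-1 ? II-3×II-4: pp|Pp
P/III-2 ? II-3×II-4: pp|Pp
⇒ P over [I-1,I-2,II-1,II-2,II-3,II-4,III-1,III-2]: 20 consistent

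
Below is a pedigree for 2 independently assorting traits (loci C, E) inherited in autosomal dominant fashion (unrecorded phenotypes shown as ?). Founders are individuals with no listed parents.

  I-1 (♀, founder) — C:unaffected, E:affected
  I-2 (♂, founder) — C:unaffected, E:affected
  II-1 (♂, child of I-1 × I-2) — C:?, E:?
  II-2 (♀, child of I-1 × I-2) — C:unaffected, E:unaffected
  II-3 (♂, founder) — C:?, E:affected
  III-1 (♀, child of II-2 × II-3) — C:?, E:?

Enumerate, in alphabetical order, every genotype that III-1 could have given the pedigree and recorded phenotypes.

C/I-1 un ·: cc
C/I-2 un ·: cc
C/II-1 ? I-1×I-2: cc
C/II-2 un I-1×I-2: cc
C/II-3 ? ·: cc|Cc|CC
C/III-1 ? II-2×II-3: cc|Cc
⇒ C over [I-1,I-2,II-1,II-2,II-3,III-1]: 4 consistent
E/I-1 aff ·: Ee
E/I-2 aff ·: Ee
E/II-1 ? I-1×I-2: ee|Ee|EE
E/II-2 un I-1×I-2: ee
E/II-3 aff ·: Ee|EE
E/III-1 ? II-2×II-3: ee|Ee
⇒ E over [I-1,I-2,II-1,II-2,II-3,III-1]: 9 consistent

III-1 ∈ {Cc Ee, Cc ee, cc Ee, cc ee}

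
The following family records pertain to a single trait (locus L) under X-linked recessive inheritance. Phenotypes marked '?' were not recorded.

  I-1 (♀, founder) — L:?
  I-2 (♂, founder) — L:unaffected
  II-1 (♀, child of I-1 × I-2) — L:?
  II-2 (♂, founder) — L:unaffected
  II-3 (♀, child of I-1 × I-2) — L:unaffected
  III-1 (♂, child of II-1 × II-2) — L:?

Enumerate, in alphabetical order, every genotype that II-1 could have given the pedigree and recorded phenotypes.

II-1 ∈ {X^LX^L, X^LX^l}

L/I-1 ? ·: X^LX^L|X^LX^l|X^lX^l
L/I-2 un ·: X^LY
L/II-1 ? I-1×I-2: X^LX^L|X^LX^l
L/II-2 un ·: X^LY
L/II-3 un I-1×I-2: X^LX^L|X^LX^l
L/III-1 ? II-1×II-2: X^LY|X^lY
⇒ L over [I-1,I-2,II-1,II-2,II-3,III-1]: 9 consistent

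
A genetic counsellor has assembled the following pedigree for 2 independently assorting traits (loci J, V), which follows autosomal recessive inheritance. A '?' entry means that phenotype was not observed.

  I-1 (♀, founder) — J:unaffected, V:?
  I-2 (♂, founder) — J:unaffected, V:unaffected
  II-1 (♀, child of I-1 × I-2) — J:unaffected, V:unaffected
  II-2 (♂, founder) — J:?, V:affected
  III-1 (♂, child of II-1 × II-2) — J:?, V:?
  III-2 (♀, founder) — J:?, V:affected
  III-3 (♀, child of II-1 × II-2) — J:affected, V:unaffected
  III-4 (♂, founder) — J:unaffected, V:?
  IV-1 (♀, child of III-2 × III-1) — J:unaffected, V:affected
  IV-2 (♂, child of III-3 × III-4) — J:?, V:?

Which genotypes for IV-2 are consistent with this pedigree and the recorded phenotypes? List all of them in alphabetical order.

J/I-1 un ·: JJ|Jj
J/I-2 un ·: JJ|Jj
J/II-1 un I-1×I-2: Jj
J/II-2 ? ·: Jj|jj
J/III-1 ? II-1×II-2: JJ|Jj|jj
J/III-2 ? ·: JJ|Jj|jj
J/III-3 aff II-1×II-2: jj
J/III-4 un ·: JJ|Jj
J/IV-1 un III-2×III-1: JJ|Jj
J/IV-2 ? III-3×III-4: Jj|jj
⇒ J over [I-1,I-2,II-1,II-2,III-1,III-2,III-3,III-4,IV-1,IV-2]: 162 consistent
V/I-1 ? ·: VV|Vv|vv
V/I-2 un ·: VV|Vv
V/II-1 un I-1×I-2: VV|Vv
V/II-2 aff ·: vv
V/III-1 ? II-1×II-2: Vv|vv
V/III-2 aff ·: vv
V/III-3 un II-1×II-2: Vv
V/III-4 ? ·: VV|Vv|vv
V/IV-1 aff III-2×III-1: vv
V/IV-2 ? III-3×III-4: VV|Vv|vv
⇒ V over [I-1,I-2,II-1,II-2,III-1,III-2,III-3,III-4,IV-1,IV-2]: 98 consistent

IV-2 ∈ {Jj VV, Jj Vv, Jj vv, jj VV, jj Vv, jj vv}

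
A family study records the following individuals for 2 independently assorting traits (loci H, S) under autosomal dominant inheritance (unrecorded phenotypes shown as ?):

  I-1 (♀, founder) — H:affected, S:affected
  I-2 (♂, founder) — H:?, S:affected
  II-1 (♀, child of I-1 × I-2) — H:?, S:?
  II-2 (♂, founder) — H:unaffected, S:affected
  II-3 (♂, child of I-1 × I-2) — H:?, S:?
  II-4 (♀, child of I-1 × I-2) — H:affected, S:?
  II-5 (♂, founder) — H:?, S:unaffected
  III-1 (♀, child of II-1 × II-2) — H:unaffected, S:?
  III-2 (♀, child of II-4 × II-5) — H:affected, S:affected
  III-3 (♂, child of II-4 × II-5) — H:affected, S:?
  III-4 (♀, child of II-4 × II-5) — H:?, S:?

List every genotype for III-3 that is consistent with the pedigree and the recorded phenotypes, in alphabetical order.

III-3 ∈ {HH Ss, HH ss, Hh Ss, Hh ss}

H/I-1 aff ·: Hh|HH
H/I-2 ? ·: hh|Hh|HH
H/II-1 ? I-1×I-2: hh|Hh
H/II-2 un ·: hh
H/II-3 ? I-1×I-2: hh|Hh|HH
H/II-4 aff I-1×I-2: Hh|HH
H/II-5 ? ·: hh|Hh|HH
H/III-1 un II-1×II-2: hh
H/III-2 aff II-4×II-5: Hh|HH
H/III-3 aff II-4×II-5: Hh|HH
H/III-4 ? II-4×II-5: hh|Hh|HH
⇒ H over [I-1,I-2,II-1,II-2,II-3,II-4,II-5,III-1,III-2,III-3,III-4]: 430 consistent
S/I-1 aff ·: Ss|SS
S/I-2 aff ·: Ss|SS
S/II-1 ? I-1×I-2: ss|Ss|SS
S/II-2 aff ·: Ss|SS
S/II-3 ? I-1×I-2: ss|Ss|SS
S/II-4 ? I-1×I-2: Ss|SS
S/II-5 un ·: ss
S/III-1 ? II-1×II-2: ss|Ss|SS
S/III-2 aff II-4×II-5: Ss
S/III-3 ? II-4×II-5: ss|Ss
S/III-4 ? II-4×II-5: ss|Ss
⇒ S over [I-1,I-2,II-1,II-2,II-3,II-4,II-5,III-1,III-2,III-3,III-4]: 328 consistent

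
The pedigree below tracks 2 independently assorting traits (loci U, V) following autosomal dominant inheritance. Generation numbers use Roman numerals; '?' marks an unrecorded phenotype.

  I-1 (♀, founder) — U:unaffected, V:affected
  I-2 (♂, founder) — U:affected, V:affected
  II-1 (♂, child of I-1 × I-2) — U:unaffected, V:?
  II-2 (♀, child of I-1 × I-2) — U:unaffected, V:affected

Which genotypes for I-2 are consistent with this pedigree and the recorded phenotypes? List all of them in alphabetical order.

I-2 ∈ {Uu VV, Uu Vv}

U/I-1 un ·: uu
U/I-2 aff ·: Uu
U/II-1 un I-1×I-2: uu
U/II-2 un I-1×I-2: uu
⇒ U over [I-1,I-2,II-1,II-2]: 1 consistent
V/I-1 aff ·: Vv|VV
V/I-2 aff ·: Vv|VV
V/II-1 ? I-1×I-2: vv|Vv|VV
V/II-2 aff I-1×I-2: Vv|VV
⇒ V over [I-1,I-2,II-1,II-2]: 15 consistent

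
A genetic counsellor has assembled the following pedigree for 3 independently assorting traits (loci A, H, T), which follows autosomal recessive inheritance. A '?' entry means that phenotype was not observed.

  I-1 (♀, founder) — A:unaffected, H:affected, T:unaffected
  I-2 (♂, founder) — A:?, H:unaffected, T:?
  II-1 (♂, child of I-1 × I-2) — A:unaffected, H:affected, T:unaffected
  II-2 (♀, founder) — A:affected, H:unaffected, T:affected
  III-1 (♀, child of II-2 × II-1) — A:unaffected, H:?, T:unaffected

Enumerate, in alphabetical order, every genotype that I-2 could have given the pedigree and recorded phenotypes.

I-2 ∈ {AA Hh TT, AA Hh Tt, AA Hh tt, Aa Hh TT, Aa Hh Tt, Aa Hh tt, aa Hh TT, aa Hh Tt, aa Hh tt}

A/I-1 un ·: AA|Aa
A/I-2 ? ·: AA|Aa|aa
A/II-1 un I-1×I-2: AA|Aa
A/II-2 aff ·: aa
A/III-1 un II-2×II-1: Aa
⇒ A over [I-1,I-2,II-1,II-2,III-1]: 9 consistent
H/I-1 aff ·: hh
H/I-2 un ·: Hh
H/II-1 aff I-1×I-2: hh
H/II-2 un ·: HH|Hh
H/III-1 ? II-2×II-1: Hh|hh
⇒ H over [I-1,I-2,II-1,II-2,III-1]: 3 consistent
T/I-1 un ·: TT|Tt
T/I-2 ? ·: TT|Tt|tt
T/II-1 un I-1×I-2: TT|Tt
T/II-2 aff ·: tt
T/III-1 un II-2×II-1: Tt
⇒ T over [I-1,I-2,II-1,II-2,III-1]: 9 consistent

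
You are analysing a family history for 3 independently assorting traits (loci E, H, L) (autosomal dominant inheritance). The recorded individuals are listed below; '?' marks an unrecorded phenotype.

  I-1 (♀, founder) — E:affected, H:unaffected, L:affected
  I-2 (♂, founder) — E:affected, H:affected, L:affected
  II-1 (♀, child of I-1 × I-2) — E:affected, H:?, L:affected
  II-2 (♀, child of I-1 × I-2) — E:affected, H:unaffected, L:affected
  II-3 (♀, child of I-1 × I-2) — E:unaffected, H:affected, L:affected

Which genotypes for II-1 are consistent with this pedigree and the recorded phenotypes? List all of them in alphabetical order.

E/I-1 aff ·: Ee
E/I-2 aff ·: Ee
E/II-1 aff I-1×I-2: Ee|EE
E/II-2 aff I-1×I-2: Ee|EE
E/II-3 un I-1×I-2: ee
⇒ E over [I-1,I-2,II-1,II-2,II-3]: 4 consistent
H/I-1 un ·: hh
H/I-2 aff ·: Hh
H/II-1 ? I-1×I-2: hh|Hh
H/II-2 un I-1×I-2: hh
H/II-3 aff I-1×I-2: Hh
⇒ H over [I-1,I-2,II-1,II-2,II-3]: 2 consistent
L/I-1 aff ·: Ll|LL
L/I-2 aff ·: Ll|LL
L/II-1 aff I-1×I-2: Ll|LL
L/II-2 aff I-1×I-2: Ll|LL
L/II-3 aff I-1×I-2: Ll|LL
⇒ L over [I-1,I-2,II-1,II-2,II-3]: 25 consistent

II-1 ∈ {EE Hh LL, EE Hh Ll, EE hh LL, EE hh Ll, Ee Hh LL, Ee Hh Ll, Ee hh LL, Ee hh Ll}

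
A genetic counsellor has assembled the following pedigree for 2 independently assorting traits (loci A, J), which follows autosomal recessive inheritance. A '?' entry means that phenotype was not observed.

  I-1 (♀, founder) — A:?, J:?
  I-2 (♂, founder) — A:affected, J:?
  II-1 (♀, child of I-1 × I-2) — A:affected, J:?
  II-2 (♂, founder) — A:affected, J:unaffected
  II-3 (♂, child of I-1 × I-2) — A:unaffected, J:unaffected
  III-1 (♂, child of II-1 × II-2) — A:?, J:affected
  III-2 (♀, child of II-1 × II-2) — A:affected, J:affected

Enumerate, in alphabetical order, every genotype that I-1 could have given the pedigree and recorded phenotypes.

A/I-1 ? ·: Aa
A/I-2 aff ·: aa
A/II-1 aff I-1×I-2: aa
A/II-2 aff ·: aa
A/II-3 un I-1×I-2: Aa
A/III-1 ? II-1×II-2: aa
A/III-2 aff II-1×II-2: aa
⇒ A over [I-1,I-2,II-1,II-2,II-3,III-1,III-2]: 1 consistent
J/I-1 ? ·: JJ|Jj|jj
J/I-2 ? ·: JJ|Jj|jj
J/II-1 ? I-1×I-2: Jj|jj
J/II-2 un ·: Jj
J/II-3 un I-1×I-2: JJ|Jj
J/III-1 aff II-1×II-2: jj
J/III-2 aff II-1×II-2: jj
⇒ J over [I-1,I-2,II-1,II-2,II-3,III-1,III-2]: 14 consistent

I-1 ∈ {Aa JJ, Aa Jj, Aa jj}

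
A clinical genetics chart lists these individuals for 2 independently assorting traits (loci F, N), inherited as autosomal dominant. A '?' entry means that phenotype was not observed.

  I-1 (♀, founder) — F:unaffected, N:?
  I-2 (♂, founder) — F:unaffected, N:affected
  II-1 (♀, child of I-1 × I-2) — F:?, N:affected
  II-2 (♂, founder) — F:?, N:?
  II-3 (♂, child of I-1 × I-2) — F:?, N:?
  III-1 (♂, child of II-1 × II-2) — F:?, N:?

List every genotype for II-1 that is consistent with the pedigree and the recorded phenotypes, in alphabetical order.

II-1 ∈ {ff NN, ff Nn}

F/I-1 un ·: ff
F/I-2 un ·: ff
F/II-1 ? I-1×I-2: ff
F/II-2 ? ·: ff|Ff|FF
F/II-3 ? I-1×I-2: ff
F/III-1 ? II-1×II-2: ff|Ff
⇒ F over [I-1,I-2,II-1,II-2,II-3,III-1]: 4 consistent
N/I-1 ? ·: nn|Nn|NN
N/I-2 aff ·: Nn|NN
N/II-1 aff I-1×I-2: Nn|NN
N/II-2 ? ·: nn|Nn|NN
N/II-3 ? I-1×I-2: nn|Nn|NN
N/III-1 ? II-1×II-2: nn|Nn|NN
⇒ N over [I-1,I-2,II-1,II-2,II-3,III-1]: 102 consistent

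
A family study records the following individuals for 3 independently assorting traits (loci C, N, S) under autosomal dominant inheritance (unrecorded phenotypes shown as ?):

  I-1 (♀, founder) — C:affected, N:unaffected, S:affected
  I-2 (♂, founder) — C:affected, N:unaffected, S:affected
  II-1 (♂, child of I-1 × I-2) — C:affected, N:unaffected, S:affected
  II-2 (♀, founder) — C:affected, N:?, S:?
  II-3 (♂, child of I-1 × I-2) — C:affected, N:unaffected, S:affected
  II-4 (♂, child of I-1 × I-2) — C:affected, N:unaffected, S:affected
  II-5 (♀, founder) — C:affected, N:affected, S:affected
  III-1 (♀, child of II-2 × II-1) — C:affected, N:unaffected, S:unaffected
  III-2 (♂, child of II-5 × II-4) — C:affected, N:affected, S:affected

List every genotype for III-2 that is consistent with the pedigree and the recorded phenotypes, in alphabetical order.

III-2 ∈ {CC Nn SS, CC Nn Ss, Cc Nn SS, Cc Nn Ss}

C/I-1 aff ·: Cc|CC
C/I-2 aff ·: Cc|CC
C/II-1 aff I-1×I-2: Cc|CC
C/II-2 aff ·: Cc|CC
C/II-3 aff I-1×I-2: Cc|CC
C/II-4 aff I-1×I-2: Cc|CC
C/II-5 aff ·: Cc|CC
C/III-1 aff II-2×II-1: Cc|CC
C/III-2 aff II-5×II-4: Cc|CC
⇒ C over [I-1,I-2,II-1,II-2,II-3,II-4,II-5,III-1,III-2]: 303 consistent
N/I-1 un ·: nn
N/I-2 un ·: nn
N/II-1 un I-1×I-2: nn
N/II-2 ? ·: nn|Nn
N/II-3 un I-1×I-2: nn
N/II-4 un I-1×I-2: nn
N/II-5 aff ·: Nn|NN
N/III-1 un II-2×II-1: nn
N/III-2 aff II-5×II-4: Nn
⇒ N over [I-1,I-2,II-1,II-2,II-3,II-4,II-5,III-1,III-2]: 4 consistent
S/I-1 aff ·: Ss|SS
S/I-2 aff ·: Ss|SS
S/II-1 aff I-1×I-2: Ss
S/II-2 ? ·: ss|Ss
S/II-3 aff I-1×I-2: Ss|SS
S/II-4 aff I-1×I-2: Ss|SS
S/II-5 aff ·: Ss|SS
S/III-1 un II-2×II-1: ss
S/III-2 aff II-5×II-4: Ss|SS
⇒ S over [I-1,I-2,II-1,II-2,II-3,II-4,II-5,III-1,III-2]: 84 consistent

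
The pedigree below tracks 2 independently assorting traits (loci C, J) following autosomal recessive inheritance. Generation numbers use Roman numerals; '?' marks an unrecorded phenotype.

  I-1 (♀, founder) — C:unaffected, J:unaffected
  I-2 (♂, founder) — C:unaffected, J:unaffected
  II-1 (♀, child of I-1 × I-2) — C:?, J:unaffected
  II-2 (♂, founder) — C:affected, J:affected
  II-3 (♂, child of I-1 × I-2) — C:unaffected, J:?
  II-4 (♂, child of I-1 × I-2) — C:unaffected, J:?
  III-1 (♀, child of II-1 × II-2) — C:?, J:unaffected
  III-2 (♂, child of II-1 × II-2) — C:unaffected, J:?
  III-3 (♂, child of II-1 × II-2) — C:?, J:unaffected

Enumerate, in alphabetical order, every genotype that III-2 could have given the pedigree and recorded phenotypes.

C/I-1 un ·: CC|Cc
C/I-2 un ·: CC|Cc
C/II-1 ? I-1×I-2: CC|Cc
C/II-2 aff ·: cc
C/II-3 un I-1×I-2: CC|Cc
C/II-4 un I-1×I-2: CC|Cc
C/III-1 ? II-1×II-2: Cc|cc
C/III-2 un II-1×II-2: Cc
C/III-3 ? II-1×II-2: Cc|cc
⇒ C over [I-1,I-2,II-1,II-2,II-3,II-4,III-1,III-2,III-3]: 61 consistent
J/I-1 un ·: JJ|Jj
J/I-2 un ·: JJ|Jj
J/II-1 un I-1×I-2: JJ|Jj
J/II-2 aff ·: jj
J/II-3 ? I-1×I-2: JJ|Jj|jj
J/II-4 ? I-1×I-2: JJ|Jj|jj
J/III-1 un II-1×II-2: Jj
J/III-2 ? II-1×II-2: Jj|jj
J/III-3 un II-1×II-2: Jj
⇒ J over [I-1,I-2,II-1,II-2,II-3,II-4,III-1,III-2,III-3]: 52 consistent

III-2 ∈ {Cc Jj, Cc jj}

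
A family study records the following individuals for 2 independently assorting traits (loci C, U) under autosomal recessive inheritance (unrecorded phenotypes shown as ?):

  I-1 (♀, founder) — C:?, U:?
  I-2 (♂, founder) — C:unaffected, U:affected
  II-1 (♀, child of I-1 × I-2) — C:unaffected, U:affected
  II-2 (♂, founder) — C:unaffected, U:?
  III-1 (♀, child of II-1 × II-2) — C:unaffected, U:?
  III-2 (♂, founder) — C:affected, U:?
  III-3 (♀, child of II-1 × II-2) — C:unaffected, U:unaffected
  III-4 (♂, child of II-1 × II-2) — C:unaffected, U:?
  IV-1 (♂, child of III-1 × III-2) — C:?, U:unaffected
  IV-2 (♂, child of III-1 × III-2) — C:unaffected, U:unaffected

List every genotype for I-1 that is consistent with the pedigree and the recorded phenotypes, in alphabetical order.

I-1 ∈ {CC Uu, CC uu, Cc Uu, Cc uu, cc Uu, cc uu}

C/I-1 ? ·: CC|Cc|cc
C/I-2 un ·: CC|Cc
C/II-1 un I-1×I-2: CC|Cc
C/II-2 un ·: CC|Cc
C/III-1 un II-1×II-2: CC|Cc
C/III-2 aff ·: cc
C/III-3 un II-1×II-2: CC|Cc
C/III-4 un II-1×II-2: CC|Cc
C/IV-1 ? III-1×III-2: Cc|cc
C/IV-2 un III-1×III-2: Cc
⇒ C over [I-1,I-2,II-1,II-2,III-1,III-2,III-3,III-4,IV-1,IV-2]: 172 consistent
U/I-1 ? ·: Uu|uu
U/I-2 aff ·: uu
U/II-1 aff I-1×I-2: uu
U/II-2 ? ·: UU|Uu
U/III-1 ? II-1×II-2: Uu|uu
U/III-2 ? ·: UU|Uu|uu
U/III-3 un II-1×II-2: Uu
U/III-4 ? II-1×II-2: Uu|uu
U/IV-1 un III-1×III-2: UU|Uu
U/IV-2 un III-1×III-2: UU|Uu
⇒ U over [I-1,I-2,II-1,II-2,III-1,III-2,III-3,III-4,IV-1,IV-2]: 62 consistent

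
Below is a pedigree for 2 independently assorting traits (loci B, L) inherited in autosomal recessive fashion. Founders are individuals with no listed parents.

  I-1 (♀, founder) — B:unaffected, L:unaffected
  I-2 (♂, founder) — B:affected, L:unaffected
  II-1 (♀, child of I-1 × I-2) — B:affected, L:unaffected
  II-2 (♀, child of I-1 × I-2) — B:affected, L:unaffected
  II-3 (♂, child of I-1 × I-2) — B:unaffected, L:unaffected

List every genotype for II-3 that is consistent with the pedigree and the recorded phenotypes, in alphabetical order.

II-3 ∈ {Bb LL, Bb Ll}

B/I-1 un ·: Bb
B/I-2 aff ·: bb
B/II-1 aff I-1×I-2: bb
B/II-2 aff I-1×I-2: bb
B/II-3 un I-1×I-2: Bb
⇒ B over [I-1,I-2,II-1,II-2,II-3]: 1 consistent
L/I-1 un ·: LL|Ll
L/I-2 un ·: LL|Ll
L/II-1 un I-1×I-2: LL|Ll
L/II-2 un I-1×I-2: LL|Ll
L/II-3 un I-1×I-2: LL|Ll
⇒ L over [I-1,I-2,II-1,II-2,II-3]: 25 consistent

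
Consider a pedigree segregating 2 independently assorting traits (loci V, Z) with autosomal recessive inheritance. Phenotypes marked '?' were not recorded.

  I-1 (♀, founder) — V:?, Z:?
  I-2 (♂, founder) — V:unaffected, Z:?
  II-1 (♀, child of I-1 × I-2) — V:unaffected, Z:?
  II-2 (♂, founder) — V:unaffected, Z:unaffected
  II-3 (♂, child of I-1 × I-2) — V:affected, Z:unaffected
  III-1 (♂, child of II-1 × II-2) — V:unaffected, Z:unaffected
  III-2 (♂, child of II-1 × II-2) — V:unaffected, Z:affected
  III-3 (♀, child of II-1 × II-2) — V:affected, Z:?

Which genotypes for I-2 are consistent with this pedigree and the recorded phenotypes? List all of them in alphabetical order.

I-2 ∈ {Vv ZZ, Vv Zz, Vv zz}

V/I-1 ? ·: Vv|vv
V/I-2 un ·: Vv
V/II-1 un I-1×I-2: Vv
V/II-2 un ·: Vv
V/II-3 aff I-1×I-2: vv
V/III-1 un II-1×II-2: VV|Vv
V/III-2 un II-1×II-2: VV|Vv
V/III-3 aff II-1×II-2: vv
⇒ V over [I-1,I-2,II-1,II-2,II-3,III-1,III-2,III-3]: 8 consistent
Z/I-1 ? ·: ZZ|Zz|zz
Z/I-2 ? ·: ZZ|Zz|zz
Z/II-1 ? I-1×I-2: Zz|zz
Z/II-2 un ·: Zz
Z/II-3 un I-1×I-2: ZZ|Zz
Z/III-1 un II-1×II-2: ZZ|Zz
Z/III-2 aff II-1×II-2: zz
Z/III-3 ? II-1×II-2: ZZ|Zz|zz
⇒ Z over [I-1,I-2,II-1,II-2,II-3,III-1,III-2,III-3]: 68 consistent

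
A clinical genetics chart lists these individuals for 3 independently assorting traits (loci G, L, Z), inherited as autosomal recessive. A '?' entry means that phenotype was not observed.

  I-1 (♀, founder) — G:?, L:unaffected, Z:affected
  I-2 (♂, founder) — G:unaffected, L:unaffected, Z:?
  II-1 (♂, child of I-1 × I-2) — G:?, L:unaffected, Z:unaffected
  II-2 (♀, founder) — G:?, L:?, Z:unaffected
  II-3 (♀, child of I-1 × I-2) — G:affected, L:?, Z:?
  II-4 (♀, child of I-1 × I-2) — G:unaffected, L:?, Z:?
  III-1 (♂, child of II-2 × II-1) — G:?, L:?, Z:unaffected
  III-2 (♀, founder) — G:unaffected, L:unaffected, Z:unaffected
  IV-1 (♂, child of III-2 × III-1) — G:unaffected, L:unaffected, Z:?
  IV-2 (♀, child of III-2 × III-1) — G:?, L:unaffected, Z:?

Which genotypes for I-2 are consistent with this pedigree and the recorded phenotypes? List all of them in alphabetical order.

I-2 ∈ {Gg LL ZZ, Gg LL Zz, Gg Ll ZZ, Gg Ll Zz}

G/I-1 ? ·: Gg|gg
G/I-2 un ·: Gg
G/II-1 ? I-1×I-2: GG|Gg|gg
G/II-2 ? ·: GG|Gg|gg
G/II-3 aff I-1×I-2: gg
G/II-4 un I-1×I-2: GG|Gg
G/III-1 ? II-2×II-1: GG|Gg|gg
G/III-2 un ·: GG|Gg
G/IV-1 un III-2×III-1: GG|Gg
G/IV-2 ? III-2×III-1: GG|Gg|gg
⇒ G over [I-1,I-2,II-1,II-2,II-3,II-4,III-1,III-2,IV-1,IV-2]: 276 consistent
L/I-1 un ·: LL|Ll
L/I-2 un ·: LL|Ll
L/II-1 un I-1×I-2: LL|Ll
L/II-2 ? ·: LL|Ll|ll
L/II-3 ? I-1×I-2: LL|Ll|ll
L/II-4 ? I-1×I-2: LL|Ll|ll
L/III-1 ? II-2×II-1: LL|Ll|ll
L/III-2 un ·: LL|Ll
L/IV-1 un III-2×III-1: LL|Ll
L/IV-2 un III-2×III-1: LL|Ll
⇒ L over [I-1,I-2,II-1,II-2,II-3,II-4,III-1,III-2,IV-1,IV-2]: 1114 consistent
Z/I-1 aff ·: zz
Z/I-2 ? ·: ZZ|Zz
Z/II-1 un I-1×I-2: Zz
Z/II-2 un ·: ZZ|Zz
Z/II-3 ? I-1×I-2: Zz|zz
Z/II-4 ? I-1×I-2: Zz|zz
Z/III-1 un II-2×II-1: ZZ|Zz
Z/III-2 un ·: ZZ|Zz
Z/IV-1 ? III-2×III-1: ZZ|Zz|zz
Z/IV-2 ? III-2×III-1: ZZ|Zz|zz
⇒ Z over [I-1,I-2,II-1,II-2,II-3,II-4,III-1,III-2,IV-1,IV-2]: 180 consistent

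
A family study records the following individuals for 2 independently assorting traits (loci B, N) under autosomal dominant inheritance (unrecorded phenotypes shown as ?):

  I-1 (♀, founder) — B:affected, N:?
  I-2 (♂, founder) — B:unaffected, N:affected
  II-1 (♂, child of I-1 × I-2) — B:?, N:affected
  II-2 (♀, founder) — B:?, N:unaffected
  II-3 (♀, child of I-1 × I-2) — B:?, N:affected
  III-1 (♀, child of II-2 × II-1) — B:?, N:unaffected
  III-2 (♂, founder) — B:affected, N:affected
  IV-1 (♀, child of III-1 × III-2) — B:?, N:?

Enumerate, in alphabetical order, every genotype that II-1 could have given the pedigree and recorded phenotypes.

B/I-1 aff ·: Bb|BB
B/I-2 un ·: bb
B/II-1 ? I-1×I-2: bb|Bb
B/II-2 ? ·: bb|Bb|BB
B/II-3 ? I-1×I-2: bb|Bb
B/III-1 ? II-2×II-1: bb|Bb|BB
B/III-2 aff ·: Bb|BB
B/IV-1 ? III-1×III-2: bb|Bb|BB
⇒ B over [I-1,I-2,II-1,II-2,II-3,III-1,III-2,IV-1]: 113 consistent
N/I-1 ? ·: nn|Nn|NN
N/I-2 aff ·: Nn|NN
N/II-1 aff I-1×I-2: Nn
N/II-2 un ·: nn
N/II-3 aff I-1×I-2: Nn|NN
N/III-1 un II-2×II-1: nn
N/III-2 aff ·: Nn|NN
N/IV-1 ? III-1×III-2: nn|Nn
⇒ N over [I-1,I-2,II-1,II-2,II-3,III-1,III-2,IV-1]: 24 consistent

II-1 ∈ {Bb Nn, bb Nn}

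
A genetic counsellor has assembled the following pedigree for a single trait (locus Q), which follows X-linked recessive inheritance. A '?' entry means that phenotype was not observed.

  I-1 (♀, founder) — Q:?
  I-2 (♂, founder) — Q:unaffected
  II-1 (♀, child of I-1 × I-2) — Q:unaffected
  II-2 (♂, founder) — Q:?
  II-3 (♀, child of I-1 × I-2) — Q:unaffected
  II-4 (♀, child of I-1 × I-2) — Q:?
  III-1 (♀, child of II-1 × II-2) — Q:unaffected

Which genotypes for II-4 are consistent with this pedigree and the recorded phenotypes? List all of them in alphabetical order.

Q/I-1 ? ·: X^QX^Q|X^QX^q|X^qX^q
Q/I-2 un ·: X^QY
Q/II-1 un I-1×I-2: X^QX^Q|X^QX^q
Q/II-2 ? ·: X^QY|X^qY
Q/II-3 un I-1×I-2: X^QX^Q|X^QX^q
Q/II-4 ? I-1×I-2: X^QX^Q|X^QX^q
Q/III-1 un II-1×II-2: X^QX^Q|X^QX^q
⇒ Q over [I-1,I-2,II-1,II-2,II-3,II-4,III-1]: 25 consistent

II-4 ∈ {X^QX^Q, X^QX^q}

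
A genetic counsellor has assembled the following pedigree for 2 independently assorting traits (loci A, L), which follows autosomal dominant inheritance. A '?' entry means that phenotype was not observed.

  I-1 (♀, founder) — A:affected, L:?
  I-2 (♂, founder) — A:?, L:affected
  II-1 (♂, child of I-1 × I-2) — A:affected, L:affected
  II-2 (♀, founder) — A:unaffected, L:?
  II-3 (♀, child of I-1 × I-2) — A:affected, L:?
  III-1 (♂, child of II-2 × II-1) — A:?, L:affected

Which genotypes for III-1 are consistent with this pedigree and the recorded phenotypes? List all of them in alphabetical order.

III-1 ∈ {Aa LL, Aa Ll, aa LL, aa Ll}

A/I-1 aff ·: Aa|AA
A/I-2 ? ·: aa|Aa|AA
A/II-1 aff I-1×I-2: Aa|AA
A/II-2 un ·: aa
A/II-3 aff I-1×I-2: Aa|AA
A/III-1 ? II-2×II-1: aa|Aa
⇒ A over [I-1,I-2,II-1,II-2,II-3,III-1]: 23 consistent
L/I-1 ? ·: ll|Ll|LL
L/I-2 aff ·: Ll|LL
L/II-1 aff I-1×I-2: Ll|LL
L/II-2 ? ·: ll|Ll|LL
L/II-3 ? I-1×I-2: ll|Ll|LL
L/III-1 aff II-2×II-1: Ll|LL
⇒ L over [I-1,I-2,II-1,II-2,II-3,III-1]: 82 consistent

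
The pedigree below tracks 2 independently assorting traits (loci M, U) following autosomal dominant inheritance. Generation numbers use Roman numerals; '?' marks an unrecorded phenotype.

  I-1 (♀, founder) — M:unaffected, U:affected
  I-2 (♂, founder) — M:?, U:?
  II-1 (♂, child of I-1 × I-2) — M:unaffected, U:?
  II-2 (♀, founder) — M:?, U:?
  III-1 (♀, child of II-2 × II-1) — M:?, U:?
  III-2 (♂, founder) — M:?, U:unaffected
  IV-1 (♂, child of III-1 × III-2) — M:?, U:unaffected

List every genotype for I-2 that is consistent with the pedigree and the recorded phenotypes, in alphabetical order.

M/I-1 un ·: mm
M/I-2 ? ·: mm|Mm
M/II-1 un I-1×I-2: mm
M/II-2 ? ·: mm|Mm|MM
M/III-1 ? II-2×II-1: mm|Mm
M/III-2 ? ·: mm|Mm|MM
M/IV-1 ? III-1×III-2: mm|Mm|MM
⇒ M over [I-1,I-2,II-1,II-2,III-1,III-2,IV-1]: 44 consistent
U/I-1 aff ·: Uu|UU
U/I-2 ? ·: uu|Uu|UU
U/II-1 ? I-1×I-2: uu|Uu|UU
U/II-2 ? ·: uu|Uu|UU
U/III-1 ? II-2×II-1: uu|Uu
U/III-2 un ·: uu
U/IV-1 un III-1×III-2: uu
⇒ U over [I-1,I-2,II-1,II-2,III-1,III-2,IV-1]: 41 consistent

I-2 ∈ {Mm UU, Mm Uu, Mm uu, mm UU, mm Uu, mm uu}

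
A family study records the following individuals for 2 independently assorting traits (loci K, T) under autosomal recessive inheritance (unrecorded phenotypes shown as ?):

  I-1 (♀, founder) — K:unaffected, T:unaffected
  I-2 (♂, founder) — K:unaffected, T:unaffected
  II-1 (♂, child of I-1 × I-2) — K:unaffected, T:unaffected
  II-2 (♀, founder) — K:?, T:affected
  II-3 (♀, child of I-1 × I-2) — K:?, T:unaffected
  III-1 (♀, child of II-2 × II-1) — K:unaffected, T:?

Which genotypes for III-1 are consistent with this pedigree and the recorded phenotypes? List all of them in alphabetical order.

III-1 ∈ {KK Tt, KK tt, Kk Tt, Kk tt}

K/I-1 un ·: KK|Kk
K/I-2 un ·: KK|Kk
K/II-1 un I-1×I-2: KK|Kk
K/II-2 ? ·: KK|Kk|kk
K/II-3 ? I-1×I-2: KK|Kk|kk
K/III-1 un II-2×II-1: KK|Kk
⇒ K over [I-1,I-2,II-1,II-2,II-3,III-1]: 67 consistent
T/I-1 un ·: TT|Tt
T/I-2 un ·: TT|Tt
T/II-1 un I-1×I-2: TT|Tt
T/II-2 aff ·: tt
T/II-3 un I-1×I-2: TT|Tt
T/III-1 ? II-2×II-1: Tt|tt
⇒ T over [I-1,I-2,II-1,II-2,II-3,III-1]: 19 consistent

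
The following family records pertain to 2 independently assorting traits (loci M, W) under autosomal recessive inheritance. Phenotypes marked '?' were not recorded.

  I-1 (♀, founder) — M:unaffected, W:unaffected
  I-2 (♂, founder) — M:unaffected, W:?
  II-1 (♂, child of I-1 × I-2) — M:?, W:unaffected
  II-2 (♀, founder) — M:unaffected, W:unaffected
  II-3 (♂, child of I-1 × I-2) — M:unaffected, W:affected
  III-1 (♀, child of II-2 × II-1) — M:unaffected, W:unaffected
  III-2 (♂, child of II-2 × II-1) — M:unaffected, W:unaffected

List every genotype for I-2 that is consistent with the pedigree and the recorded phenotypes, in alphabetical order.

M/I-1 un ·: MM|Mm
M/I-2 un ·: MM|Mm
M/II-1 ? I-1×I-2: MM|Mm|mm
M/II-2 un ·: MM|Mm
M/II-3 un I-1×I-2: MM|Mm
M/III-1 un II-2×II-1: MM|Mm
M/III-2 un II-2×II-1: MM|Mm
⇒ M over [I-1,I-2,II-1,II-2,II-3,III-1,III-2]: 87 consistent
W/I-1 un ·: Ww
W/I-2 ? ·: Ww|ww
W/II-1 un I-1×I-2: WW|Ww
W/II-2 un ·: WW|Ww
W/II-3 aff I-1×I-2: ww
W/III-1 un II-2×II-1: WW|Ww
W/III-2 un II-2×II-1: WW|Ww
⇒ W over [I-1,I-2,II-1,II-2,II-3,III-1,III-2]: 21 consistent

I-2 ∈ {MM Ww, MM ww, Mm Ww, Mm ww}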